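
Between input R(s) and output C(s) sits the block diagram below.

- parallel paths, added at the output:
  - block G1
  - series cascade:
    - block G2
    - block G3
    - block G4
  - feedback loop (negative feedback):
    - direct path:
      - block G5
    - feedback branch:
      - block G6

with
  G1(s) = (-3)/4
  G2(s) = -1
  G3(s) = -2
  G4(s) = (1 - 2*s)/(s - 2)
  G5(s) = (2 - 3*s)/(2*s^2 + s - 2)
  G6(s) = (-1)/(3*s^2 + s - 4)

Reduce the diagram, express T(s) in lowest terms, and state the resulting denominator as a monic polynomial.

(1) reduce the series chain G2, G3, G4, giving (2 - 4*s)/(s - 2)
(2) reduce the feedback loop with forward G5 and return G6, giving (-9*s^3 + 3*s^2 + 14*s - 8)/(6*s^4 + 5*s^3 - 13*s^2 - 3*s + 6)
(3) add G1, (G2*G3*G4), [G5/(1+G5*G6)] (parallel), giving (-114*s^5 - 47*s^4 + 401*s^3 - 93*s^2 - 300*s + 148)/(24*s^5 - 28*s^4 - 92*s^3 + 92*s^2 + 48*s - 48)
T(s) is the step-3 result (common factors already cancelled). Leading coefficient of the denominator: 24. Divide through by 24 for the monic polynomial.

Hence the answer: s^5 - 7*s^4/6 - 23*s^3/6 + 23*s^2/6 + 2*s - 2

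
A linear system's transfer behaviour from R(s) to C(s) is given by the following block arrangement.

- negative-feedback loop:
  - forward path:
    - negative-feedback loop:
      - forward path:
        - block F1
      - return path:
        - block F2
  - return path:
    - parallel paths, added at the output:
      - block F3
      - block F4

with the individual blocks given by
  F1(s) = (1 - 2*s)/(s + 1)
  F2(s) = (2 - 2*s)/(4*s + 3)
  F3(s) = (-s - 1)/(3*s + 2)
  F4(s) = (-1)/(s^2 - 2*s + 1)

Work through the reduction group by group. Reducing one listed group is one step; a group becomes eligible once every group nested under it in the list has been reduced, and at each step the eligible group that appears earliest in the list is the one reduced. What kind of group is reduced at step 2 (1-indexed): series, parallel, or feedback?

1. apply the feedback formula to F1, F2
2. combine F3, F4 in parallel
3. reduce the feedback loop with forward [F1/(1+F1*F2)] and return (F3+F4)
The group at step 2 is a parallel group.

Answer: parallel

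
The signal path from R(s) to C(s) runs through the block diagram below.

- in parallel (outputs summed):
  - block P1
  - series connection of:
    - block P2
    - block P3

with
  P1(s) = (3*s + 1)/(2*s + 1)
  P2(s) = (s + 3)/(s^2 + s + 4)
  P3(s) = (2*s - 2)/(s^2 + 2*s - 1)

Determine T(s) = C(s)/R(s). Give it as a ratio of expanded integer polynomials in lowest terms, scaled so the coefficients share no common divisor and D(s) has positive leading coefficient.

1. cascade P2, P3: (2*s^2 + 4*s - 6)/(s^4 + 3*s^3 + 5*s^2 + 7*s - 4)
2. reduce the parallel group P1, (P2*P3), giving the overall T(s)

Hence the answer: (3*s^5 + 10*s^4 + 22*s^3 + 36*s^2 - 13*s - 10)/(2*s^5 + 7*s^4 + 13*s^3 + 19*s^2 - s - 4)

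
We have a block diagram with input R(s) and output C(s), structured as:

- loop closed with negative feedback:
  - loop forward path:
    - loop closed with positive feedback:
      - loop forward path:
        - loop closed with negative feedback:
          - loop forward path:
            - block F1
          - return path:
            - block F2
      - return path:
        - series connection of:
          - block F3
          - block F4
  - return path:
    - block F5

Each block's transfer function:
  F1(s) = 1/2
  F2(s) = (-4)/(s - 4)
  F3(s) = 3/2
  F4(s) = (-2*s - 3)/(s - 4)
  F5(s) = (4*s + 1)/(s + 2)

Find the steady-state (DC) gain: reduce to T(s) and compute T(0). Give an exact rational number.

First reduce the diagram to T(s).

1. reduce the feedback loop with forward F1 and return F2 = (s - 4)/(2*s - 12)
2. combine F3, F4 in series = (-6*s - 9)/(2*s - 8)
3. collapse the loop ([F1/(1+F1*F2)] forward, (F3*F4) return) = (2*s - 8)/(10*s - 15)
4. reduce the feedback loop with forward [[F1/(1+F1*F2)]/(1-[F1/(1+F1*F2)]*(F3*F4))] and return F5 = (2*s^2 - 4*s - 16)/(18*s^2 - 25*s - 38)
DC gain: substitute s = 0 into T(s) from step 4: T(0) = -16/(-38) = 8/19.

Answer: 8/19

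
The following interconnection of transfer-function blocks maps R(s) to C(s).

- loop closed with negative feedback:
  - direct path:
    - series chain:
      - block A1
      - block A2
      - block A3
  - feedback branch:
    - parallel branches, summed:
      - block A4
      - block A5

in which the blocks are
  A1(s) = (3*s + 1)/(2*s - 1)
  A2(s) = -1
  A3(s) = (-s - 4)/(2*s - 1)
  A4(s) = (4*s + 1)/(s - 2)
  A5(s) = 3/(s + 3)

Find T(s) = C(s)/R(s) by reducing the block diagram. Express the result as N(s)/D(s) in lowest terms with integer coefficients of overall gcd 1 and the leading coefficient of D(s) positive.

Answer: (3*s^4 + 16*s^3 - s^2 - 74*s - 24)/(16*s^4 + 100*s^3 + 188*s^2 + 50*s - 18)

Working:
Step 1. cascade A1, A2, A3, giving (3*s^2 + 13*s + 4)/(4*s^2 - 4*s + 1)
Step 2. parallel reduction of A4, A5, giving (4*s^2 + 16*s - 3)/(s^2 + s - 6)
Step 3. close the feedback loop around (A1*A2*A3), (A4+A5): this yields T(s), and no further normalization is needed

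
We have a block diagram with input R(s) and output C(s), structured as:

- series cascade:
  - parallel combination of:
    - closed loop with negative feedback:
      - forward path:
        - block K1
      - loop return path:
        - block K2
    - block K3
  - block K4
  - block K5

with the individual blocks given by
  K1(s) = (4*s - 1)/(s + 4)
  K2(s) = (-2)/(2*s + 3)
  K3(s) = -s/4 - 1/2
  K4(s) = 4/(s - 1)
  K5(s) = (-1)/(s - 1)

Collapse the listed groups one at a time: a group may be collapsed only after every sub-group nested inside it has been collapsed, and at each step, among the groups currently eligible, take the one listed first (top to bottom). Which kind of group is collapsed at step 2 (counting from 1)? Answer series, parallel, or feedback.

The answer is parallel.

Reasoning:
[1] feedback reduction of K1, K2
[2] combine [K1/(1+K1*K2)], K3 in parallel
[3] cascade ([K1/(1+K1*K2)]+K3), K4, K5
The group at step 2 is a parallel group.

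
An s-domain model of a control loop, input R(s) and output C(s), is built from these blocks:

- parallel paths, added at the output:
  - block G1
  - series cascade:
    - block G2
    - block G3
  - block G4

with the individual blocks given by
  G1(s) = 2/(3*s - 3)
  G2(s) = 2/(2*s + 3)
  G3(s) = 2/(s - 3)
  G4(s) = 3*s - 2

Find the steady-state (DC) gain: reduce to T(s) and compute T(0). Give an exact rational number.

(1) multiply G2, G3 (series); result 4/(2*s^2 - 3*s - 9)
(2) add G1, (G2*G3), G4 (parallel); result (18*s^4 - 57*s^3 - 20*s^2 + 123*s - 84)/(6*s^3 - 15*s^2 - 18*s + 27)
That last expression is T(s); at s = 0 only the constant terms survive, so T(0) = -84/27 = -28/9.

Therefore the answer is -28/9.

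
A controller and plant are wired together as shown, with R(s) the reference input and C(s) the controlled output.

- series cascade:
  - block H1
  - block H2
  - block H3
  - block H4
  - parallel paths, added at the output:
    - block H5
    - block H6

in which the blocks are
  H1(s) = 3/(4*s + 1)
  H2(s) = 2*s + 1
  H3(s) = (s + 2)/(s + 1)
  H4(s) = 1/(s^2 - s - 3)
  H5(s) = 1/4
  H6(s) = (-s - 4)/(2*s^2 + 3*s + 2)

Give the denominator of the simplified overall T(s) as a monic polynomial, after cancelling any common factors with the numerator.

Answer: s^6 + 7*s^5/4 - 21*s^4/8 - 39*s^3/4 - 43*s^2/4 - 41*s/8 - 3/4

Working:
Step 1: reduce the parallel group H5, H6 -> (2*s^2 - s - 14)/(8*s^2 + 12*s + 8)
Step 2: combine H1, H2, H3, H4, (H5+H6) in series -> (12*s^4 + 24*s^3 - 87*s^2 - 216*s - 84)/(32*s^6 + 56*s^5 - 84*s^4 - 312*s^3 - 344*s^2 - 164*s - 24)
T(s) is the step-2 result (common factors already cancelled). Leading coefficient of the denominator: 32. Divide through by 32 for the monic polynomial.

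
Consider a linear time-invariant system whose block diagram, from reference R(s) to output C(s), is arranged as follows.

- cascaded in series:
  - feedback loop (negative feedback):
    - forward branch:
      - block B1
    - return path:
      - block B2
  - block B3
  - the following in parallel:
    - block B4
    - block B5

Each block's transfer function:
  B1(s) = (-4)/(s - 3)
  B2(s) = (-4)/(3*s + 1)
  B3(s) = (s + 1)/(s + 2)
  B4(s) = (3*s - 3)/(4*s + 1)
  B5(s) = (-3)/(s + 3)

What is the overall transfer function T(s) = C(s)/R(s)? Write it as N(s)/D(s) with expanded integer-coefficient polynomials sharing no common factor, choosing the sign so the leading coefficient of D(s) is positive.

Reducing step by step:

Step 1 - feedback reduction of B1, B2 -> (-12*s - 4)/(3*s^2 - 8*s + 13)
Step 2 - combine B4, B5 in parallel -> (3*s^2 - 6*s - 12)/(4*s^2 + 13*s + 3)
Step 3 - reduce the series chain [B1/(1+B1*B2)], B3, (B4+B5), giving the overall T(s)

Answer: (-36*s^4 + 24*s^3 + 228*s^2 + 216*s + 48)/(12*s^5 + 31*s^4 - 29*s^3 + 59*s^2 + 329*s + 78)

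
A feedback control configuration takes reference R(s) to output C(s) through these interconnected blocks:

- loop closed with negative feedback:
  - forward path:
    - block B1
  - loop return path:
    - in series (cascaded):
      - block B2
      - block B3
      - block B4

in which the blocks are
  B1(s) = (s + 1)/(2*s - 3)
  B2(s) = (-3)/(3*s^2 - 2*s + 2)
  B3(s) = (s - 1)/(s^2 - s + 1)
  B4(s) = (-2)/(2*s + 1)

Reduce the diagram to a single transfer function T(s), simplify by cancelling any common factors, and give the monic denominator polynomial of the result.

Reducing step by step:

Step 1: combine B2, B3, B4 in series: (6*s - 6)/(6*s^5 - 7*s^4 + 9*s^3 - s^2 + 2)
Step 2: close the feedback loop around B1, (B2*B3*B4): (6*s^6 - s^5 + 2*s^4 + 8*s^3 - s^2 + 2*s + 2)/(12*s^6 - 32*s^5 + 39*s^4 - 29*s^3 + 9*s^2 + 4*s - 12)
That last expression is T(s), already simplified. Scaling its denominator by 1/12 (the reciprocal of the leading coefficient) yields the monic denominator.

Answer: s^6 - 8*s^5/3 + 13*s^4/4 - 29*s^3/12 + 3*s^2/4 + s/3 - 1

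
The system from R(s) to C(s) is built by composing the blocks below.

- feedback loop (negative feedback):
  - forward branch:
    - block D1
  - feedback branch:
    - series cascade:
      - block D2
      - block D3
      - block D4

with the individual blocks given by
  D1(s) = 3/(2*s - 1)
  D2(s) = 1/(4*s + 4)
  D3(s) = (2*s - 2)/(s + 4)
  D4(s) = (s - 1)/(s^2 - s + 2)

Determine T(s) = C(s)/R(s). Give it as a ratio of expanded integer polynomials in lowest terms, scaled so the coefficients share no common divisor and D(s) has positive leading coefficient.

Step 1: multiply D2, D3, D4 (series) gives (s^2 - 2*s + 1)/(2*s^4 + 8*s^3 + 2*s^2 + 12*s + 16)
Step 2: feedback reduction of D1, (D2*D3*D4) - this is the overall T(s), already in the required normalized form

Therefore the answer is (6*s^4 + 24*s^3 + 6*s^2 + 36*s + 48)/(4*s^5 + 14*s^4 - 4*s^3 + 25*s^2 + 14*s - 13).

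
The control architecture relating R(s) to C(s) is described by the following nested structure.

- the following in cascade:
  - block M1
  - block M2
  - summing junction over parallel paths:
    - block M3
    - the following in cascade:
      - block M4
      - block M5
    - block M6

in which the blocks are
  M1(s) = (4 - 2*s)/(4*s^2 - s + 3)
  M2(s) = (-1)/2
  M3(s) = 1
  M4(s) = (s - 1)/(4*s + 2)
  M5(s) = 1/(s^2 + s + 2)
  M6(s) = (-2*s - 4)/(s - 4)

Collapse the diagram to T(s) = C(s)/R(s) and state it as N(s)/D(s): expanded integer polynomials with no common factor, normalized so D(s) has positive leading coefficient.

Step 1: combine M4, M5 in series gives (s - 1)/(4*s^3 + 6*s^2 + 10*s + 4)
Step 2: combine M3, (M4*M5), M6 in parallel gives (-4*s^4 - 38*s^3 - 57*s^2 - 89*s - 28)/(4*s^4 - 10*s^3 - 14*s^2 - 36*s - 16)
Step 3: reduce the series chain M1, M2, (M3+(M4*M5)+M6): this yields T(s), and no further normalization is needed

Final answer: (-4*s^5 - 30*s^4 + 19*s^3 + 25*s^2 + 150*s + 56)/(16*s^6 - 44*s^5 - 34*s^4 - 160*s^3 - 70*s^2 - 92*s - 48)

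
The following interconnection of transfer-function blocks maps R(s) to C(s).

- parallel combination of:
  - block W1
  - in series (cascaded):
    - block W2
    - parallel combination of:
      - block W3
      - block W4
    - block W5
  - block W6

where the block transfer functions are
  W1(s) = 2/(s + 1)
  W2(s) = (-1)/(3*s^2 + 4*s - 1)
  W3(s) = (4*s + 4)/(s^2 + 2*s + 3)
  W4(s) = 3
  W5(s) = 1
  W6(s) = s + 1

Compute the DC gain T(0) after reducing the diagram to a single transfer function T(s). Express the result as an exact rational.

(1) reduce the parallel group W3, W4: (3*s^2 + 10*s + 13)/(s^2 + 2*s + 3)
(2) cascade W2, (W3+W4), W5: (-3*s^2 - 10*s - 13)/(3*s^4 + 10*s^3 + 16*s^2 + 10*s - 3)
(3) combine W1, (W2*(W3+W4)*W5), W6 in parallel: (3*s^6 + 16*s^5 + 45*s^4 + 69*s^3 + 52*s^2 + s - 22)/(3*s^5 + 13*s^4 + 26*s^3 + 26*s^2 + 7*s - 3)
The step-3 result is T(s). Setting s = 0: T(0) = -22/(-3) = 22/3.

Answer: 22/3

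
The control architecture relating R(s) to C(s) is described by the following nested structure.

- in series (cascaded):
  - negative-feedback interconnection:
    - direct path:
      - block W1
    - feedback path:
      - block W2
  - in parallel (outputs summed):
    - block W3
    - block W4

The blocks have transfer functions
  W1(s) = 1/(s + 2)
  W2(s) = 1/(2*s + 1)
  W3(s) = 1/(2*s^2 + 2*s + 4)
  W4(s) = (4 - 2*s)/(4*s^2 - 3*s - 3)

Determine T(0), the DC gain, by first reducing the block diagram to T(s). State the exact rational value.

(1) reduce the feedback loop with forward W1 and return W2, giving (2*s + 1)/(2*s^2 + 5*s + 3)
(2) sum the parallel branches W3, W4, giving (-4*s^3 + 8*s^2 - 3*s + 13)/(8*s^4 + 2*s^3 + 4*s^2 - 18*s - 12)
(3) multiply [W1/(1+W1*W2)], (W3+W4) (series), giving (-8*s^4 + 12*s^3 + 2*s^2 + 23*s + 13)/(16*s^6 + 44*s^5 + 42*s^4 - 10*s^3 - 102*s^2 - 114*s - 36)
That last expression is T(s); at s = 0 only the constant terms survive, so T(0) = 13/(-36) = -13/36.

Final answer: -13/36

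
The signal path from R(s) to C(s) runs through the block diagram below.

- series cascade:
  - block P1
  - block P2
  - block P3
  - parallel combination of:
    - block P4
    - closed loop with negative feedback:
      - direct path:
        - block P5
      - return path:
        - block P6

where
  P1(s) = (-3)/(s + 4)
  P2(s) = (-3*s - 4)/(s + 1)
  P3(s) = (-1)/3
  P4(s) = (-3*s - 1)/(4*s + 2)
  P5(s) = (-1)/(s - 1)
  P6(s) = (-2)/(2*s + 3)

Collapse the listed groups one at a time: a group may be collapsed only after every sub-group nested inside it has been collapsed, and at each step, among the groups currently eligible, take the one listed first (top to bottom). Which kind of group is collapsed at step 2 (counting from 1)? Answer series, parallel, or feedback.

[1] close the feedback loop around P5, P6
[2] add P4, [P5/(1+P5*P6)] (parallel)
[3] multiply P1, P2, P3, (P4+[P5/(1+P5*P6)]) (series)
At step 2 the group reduced is parallel.

Therefore the answer is parallel.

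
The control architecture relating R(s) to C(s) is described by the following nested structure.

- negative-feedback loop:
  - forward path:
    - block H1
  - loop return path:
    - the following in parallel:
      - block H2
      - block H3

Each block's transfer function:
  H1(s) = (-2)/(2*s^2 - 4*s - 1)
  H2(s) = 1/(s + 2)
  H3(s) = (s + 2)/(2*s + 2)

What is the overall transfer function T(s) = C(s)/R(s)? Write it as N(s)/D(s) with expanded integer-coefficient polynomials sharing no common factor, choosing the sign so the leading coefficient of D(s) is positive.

The answer is (-2*s^2 - 6*s - 4)/(2*s^4 + 2*s^3 - 10*s^2 - 17*s - 8).

Reasoning:
Step 1: combine H2, H3 in parallel, giving (s^2 + 6*s + 6)/(2*s^2 + 6*s + 4)
Step 2: reduce the feedback loop with forward H1 and return (H2+H3): this yields T(s), and no further normalization is needed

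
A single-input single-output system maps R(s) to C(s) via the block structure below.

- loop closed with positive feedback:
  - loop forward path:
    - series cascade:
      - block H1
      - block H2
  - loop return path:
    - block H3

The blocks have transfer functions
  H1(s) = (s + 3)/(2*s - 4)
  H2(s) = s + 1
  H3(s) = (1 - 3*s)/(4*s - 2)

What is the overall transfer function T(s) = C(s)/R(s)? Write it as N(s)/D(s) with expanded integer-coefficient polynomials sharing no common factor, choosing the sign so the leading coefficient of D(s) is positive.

Step 1. series reduction of H1, H2 -> (s^2 + 4*s + 3)/(2*s - 4)
Step 2. reduce the feedback loop with forward (H1*H2) and return H3, giving the overall T(s)

Answer: (4*s^3 + 14*s^2 + 4*s - 6)/(3*s^3 + 19*s^2 - 15*s + 5)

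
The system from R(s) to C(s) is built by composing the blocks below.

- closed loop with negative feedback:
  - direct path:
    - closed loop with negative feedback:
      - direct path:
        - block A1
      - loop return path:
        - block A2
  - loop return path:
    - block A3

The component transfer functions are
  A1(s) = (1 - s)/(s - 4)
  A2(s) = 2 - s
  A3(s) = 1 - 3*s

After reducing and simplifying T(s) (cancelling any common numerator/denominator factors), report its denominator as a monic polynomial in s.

Reducing step by step:

1. close the feedback loop around A1, A2 = (1 - s)/(s^2 - 2*s - 2)
2. reduce the feedback loop with forward [A1/(1+A1*A2)] and return A3 = (1 - s)/(4*s^2 - 6*s - 1)
That last expression is T(s), already simplified. Scaling its denominator by 1/4 (the reciprocal of the leading coefficient) yields the monic denominator.

Answer: s^2 - 3*s/2 - 1/4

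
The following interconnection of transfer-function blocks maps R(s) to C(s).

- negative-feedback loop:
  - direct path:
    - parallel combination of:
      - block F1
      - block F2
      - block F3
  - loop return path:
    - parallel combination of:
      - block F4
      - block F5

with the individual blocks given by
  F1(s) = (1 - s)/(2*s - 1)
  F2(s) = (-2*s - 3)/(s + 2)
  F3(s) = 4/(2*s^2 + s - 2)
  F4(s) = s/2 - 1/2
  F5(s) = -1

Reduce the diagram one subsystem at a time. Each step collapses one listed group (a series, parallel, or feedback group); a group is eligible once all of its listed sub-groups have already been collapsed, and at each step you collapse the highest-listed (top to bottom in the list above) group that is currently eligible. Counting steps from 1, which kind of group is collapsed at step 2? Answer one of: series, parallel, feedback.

Reducing step by step:

Step 1: sum the parallel branches F1, F2, F3
Step 2: parallel reduction of F4, F5
Step 3: reduce the feedback loop with forward (F1+F2+F3) and return (F4+F5)
At step 2 the group reduced is parallel.

Answer: parallel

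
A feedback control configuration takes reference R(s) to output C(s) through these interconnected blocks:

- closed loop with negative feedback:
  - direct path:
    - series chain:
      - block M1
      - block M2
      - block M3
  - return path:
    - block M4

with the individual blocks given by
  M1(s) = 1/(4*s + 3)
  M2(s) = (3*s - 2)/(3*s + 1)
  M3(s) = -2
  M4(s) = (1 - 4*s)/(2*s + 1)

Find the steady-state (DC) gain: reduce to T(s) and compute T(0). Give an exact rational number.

Step 1. reduce the series chain M1, M2, M3: (4 - 6*s)/(12*s^2 + 13*s + 3)
Step 2. reduce the feedback loop with forward (M1*M2*M3) and return M4: (-12*s^2 + 2*s + 4)/(24*s^3 + 62*s^2 - 3*s + 7)
Step 2 gives the overall T(s). Then T(0) = 4/7.

Hence the answer: 4/7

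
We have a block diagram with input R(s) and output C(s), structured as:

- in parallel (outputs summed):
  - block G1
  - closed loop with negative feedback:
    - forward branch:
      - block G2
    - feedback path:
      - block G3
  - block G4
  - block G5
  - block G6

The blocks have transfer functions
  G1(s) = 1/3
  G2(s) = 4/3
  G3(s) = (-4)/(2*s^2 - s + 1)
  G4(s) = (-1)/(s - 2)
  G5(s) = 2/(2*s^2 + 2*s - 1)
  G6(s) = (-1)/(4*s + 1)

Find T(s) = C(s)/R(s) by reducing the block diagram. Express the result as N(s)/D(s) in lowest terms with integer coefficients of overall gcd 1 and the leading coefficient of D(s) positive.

The answer is (240*s^6 - 480*s^5 - 488*s^4 + 690*s^3 + 10*s^2 + 285*s + 193)/(144*s^6 - 180*s^5 - 654*s^4 + 486*s^3 + 867*s^2 - 135*s - 78).

Reasoning:
Step 1 - apply the feedback formula to G2, G3 gives (8*s^2 - 4*s + 4)/(6*s^2 - 3*s - 13)
Step 2 - reduce the parallel group G1, [G2/(1+G2*G3)], G4, G5, G6, giving the overall T(s)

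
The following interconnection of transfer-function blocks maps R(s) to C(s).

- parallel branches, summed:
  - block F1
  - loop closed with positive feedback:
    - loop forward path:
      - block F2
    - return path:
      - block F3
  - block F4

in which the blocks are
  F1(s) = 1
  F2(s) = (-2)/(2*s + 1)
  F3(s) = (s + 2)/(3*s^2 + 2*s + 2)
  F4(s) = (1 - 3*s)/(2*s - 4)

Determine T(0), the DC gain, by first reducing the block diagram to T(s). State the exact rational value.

[1] close the feedback loop around F2, F3 gives (-6*s^2 - 4*s - 4)/(6*s^3 + 7*s^2 + 8*s + 6)
[2] sum the parallel branches F1, [F2/(1-F2*F3)], F4 gives (-6*s^4 - 37*s^3 - 13*s^2 - 22*s - 2)/(12*s^4 - 10*s^3 - 12*s^2 - 20*s - 24)
DC gain: substitute s = 0 into T(s) from step 2: T(0) = -2/(-24) = 1/12.

Final answer: 1/12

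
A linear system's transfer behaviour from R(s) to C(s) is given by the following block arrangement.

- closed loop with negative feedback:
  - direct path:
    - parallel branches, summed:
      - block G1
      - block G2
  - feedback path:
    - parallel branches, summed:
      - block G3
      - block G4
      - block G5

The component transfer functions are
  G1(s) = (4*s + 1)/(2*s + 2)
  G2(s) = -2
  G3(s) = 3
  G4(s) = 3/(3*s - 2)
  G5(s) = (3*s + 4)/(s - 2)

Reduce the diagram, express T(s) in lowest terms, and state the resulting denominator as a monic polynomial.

Reducing step by step:

Step 1. add G1, G2 (parallel) gives (-3)/(2*s + 2)
Step 2. reduce the parallel group G3, G4, G5 gives (18*s^2 - 15*s - 2)/(3*s^2 - 8*s + 4)
Step 3. feedback reduction of (G1+G2), (G3+G4+G5) gives (-9*s^2 + 24*s - 12)/(6*s^3 - 64*s^2 + 37*s + 14)
T(s) is the step-3 result (common factors already cancelled). Leading coefficient of the denominator: 6. Divide through by 6 for the monic polynomial.

Answer: s^3 - 32*s^2/3 + 37*s/6 + 7/3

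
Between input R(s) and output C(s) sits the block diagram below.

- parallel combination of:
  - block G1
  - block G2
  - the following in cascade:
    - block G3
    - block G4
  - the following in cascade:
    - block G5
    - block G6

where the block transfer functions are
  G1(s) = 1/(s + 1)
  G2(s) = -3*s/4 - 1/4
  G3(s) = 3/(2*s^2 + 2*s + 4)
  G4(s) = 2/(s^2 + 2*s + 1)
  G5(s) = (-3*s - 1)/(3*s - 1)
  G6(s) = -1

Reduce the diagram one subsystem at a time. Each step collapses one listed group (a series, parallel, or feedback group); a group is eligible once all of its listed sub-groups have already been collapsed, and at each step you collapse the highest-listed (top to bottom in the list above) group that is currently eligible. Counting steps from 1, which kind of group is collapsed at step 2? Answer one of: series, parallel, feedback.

Answer: series

Working:
(1) reduce the series chain G3, G4
(2) cascade G5, G6
(3) reduce the parallel group G1, G2, (G3*G4), (G5*G6)
At step 2 the group reduced is series.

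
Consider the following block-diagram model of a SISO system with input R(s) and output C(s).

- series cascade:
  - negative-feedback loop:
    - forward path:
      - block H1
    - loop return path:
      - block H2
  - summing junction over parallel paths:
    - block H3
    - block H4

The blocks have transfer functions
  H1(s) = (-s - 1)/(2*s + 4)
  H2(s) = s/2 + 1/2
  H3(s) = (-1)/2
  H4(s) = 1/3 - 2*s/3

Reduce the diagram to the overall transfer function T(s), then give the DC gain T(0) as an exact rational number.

Step 1 - feedback reduction of H1, H2 = (2*s + 2)/(s^2 - 2*s - 7)
Step 2 - combine H3, H4 in parallel = -2*s/3 - 1/6
Step 3 - combine [H1/(1+H1*H2)], (H3+H4) in series = (-4*s^2 - 5*s - 1)/(3*s^2 - 6*s - 21)
Step 3 gives the overall T(s). Then T(0) = -1/(-21) = 1/21.

Answer: 1/21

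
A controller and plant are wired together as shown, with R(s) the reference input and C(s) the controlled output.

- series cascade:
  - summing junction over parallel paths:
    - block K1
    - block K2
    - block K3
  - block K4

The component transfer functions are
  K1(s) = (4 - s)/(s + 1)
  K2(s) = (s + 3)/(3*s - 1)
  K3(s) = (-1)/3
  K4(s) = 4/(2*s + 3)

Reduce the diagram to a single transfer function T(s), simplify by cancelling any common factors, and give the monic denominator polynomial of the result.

(1) reduce the parallel group K1, K2, K3 -> (-9*s^2 + 49*s - 2)/(9*s^2 + 6*s - 3)
(2) cascade (K1+K2+K3), K4 -> (-36*s^2 + 196*s - 8)/(18*s^3 + 39*s^2 + 12*s - 9)
That last expression is T(s), already simplified. Scaling its denominator by 1/18 (the reciprocal of the leading coefficient) yields the monic denominator.

Final answer: s^3 + 13*s^2/6 + 2*s/3 - 1/2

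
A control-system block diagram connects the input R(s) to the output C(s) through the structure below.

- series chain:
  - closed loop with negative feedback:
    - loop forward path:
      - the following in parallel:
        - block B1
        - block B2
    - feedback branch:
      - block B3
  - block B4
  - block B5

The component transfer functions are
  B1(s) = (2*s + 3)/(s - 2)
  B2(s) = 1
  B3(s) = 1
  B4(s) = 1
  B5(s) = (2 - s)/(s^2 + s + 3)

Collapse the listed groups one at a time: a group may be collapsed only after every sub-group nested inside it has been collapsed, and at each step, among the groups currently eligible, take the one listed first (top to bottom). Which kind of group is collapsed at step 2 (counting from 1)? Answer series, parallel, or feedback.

Step 1 - reduce the parallel group B1, B2
Step 2 - reduce the feedback loop with forward (B1+B2) and return B3
Step 3 - reduce the series chain [(B1+B2)/(1+(B1+B2)*B3)], B4, B5
The group at step 2 is a feedback group.

Therefore the answer is feedback.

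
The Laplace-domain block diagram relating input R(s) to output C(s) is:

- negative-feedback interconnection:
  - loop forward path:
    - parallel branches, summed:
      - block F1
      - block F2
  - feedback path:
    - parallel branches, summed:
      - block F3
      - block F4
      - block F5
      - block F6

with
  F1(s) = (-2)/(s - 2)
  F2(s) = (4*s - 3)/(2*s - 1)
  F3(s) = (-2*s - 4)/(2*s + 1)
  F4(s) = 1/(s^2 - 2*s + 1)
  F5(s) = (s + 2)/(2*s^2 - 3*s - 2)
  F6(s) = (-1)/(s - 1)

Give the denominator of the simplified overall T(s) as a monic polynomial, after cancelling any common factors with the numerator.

Step 1: parallel reduction of F1, F2 = (4*s^2 - 15*s + 8)/(2*s^2 - 5*s + 2)
Step 2: reduce the parallel group F3, F4, F5, F6 = (-2*s^4 + 3*s^3 + 13*s^2 - 23*s + 6)/(2*s^4 - 7*s^3 + 6*s^2 + s - 2)
Step 3: close the feedback loop around (F1+F2), (F3+F4+F5+F6) = (-8*s^6 + 58*s^5 - 145*s^4 + 142*s^3 - 25*s^2 - 38*s + 16)/(4*s^6 - 18*s^5 - 42*s^4 + 305*s^3 - 476*s^2 + 262*s - 44)
T(s) is the step-3 result (common factors already cancelled). Leading coefficient of the denominator: 4. Divide through by 4 for the monic polynomial.

Final answer: s^6 - 9*s^5/2 - 21*s^4/2 + 305*s^3/4 - 119*s^2 + 131*s/2 - 11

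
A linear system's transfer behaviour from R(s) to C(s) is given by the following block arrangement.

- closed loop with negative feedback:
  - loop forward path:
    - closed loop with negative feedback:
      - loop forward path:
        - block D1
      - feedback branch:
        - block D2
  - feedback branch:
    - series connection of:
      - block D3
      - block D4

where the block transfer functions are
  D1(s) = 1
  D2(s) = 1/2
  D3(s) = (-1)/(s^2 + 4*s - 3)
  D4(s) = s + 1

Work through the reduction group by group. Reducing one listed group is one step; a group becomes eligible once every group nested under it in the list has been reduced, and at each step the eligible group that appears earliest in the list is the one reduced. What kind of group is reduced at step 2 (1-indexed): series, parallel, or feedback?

[1] apply the feedback formula to D1, D2
[2] combine D3, D4 in series
[3] apply the feedback formula to [D1/(1+D1*D2)], (D3*D4)
The group at step 2 is a series group.

Answer: series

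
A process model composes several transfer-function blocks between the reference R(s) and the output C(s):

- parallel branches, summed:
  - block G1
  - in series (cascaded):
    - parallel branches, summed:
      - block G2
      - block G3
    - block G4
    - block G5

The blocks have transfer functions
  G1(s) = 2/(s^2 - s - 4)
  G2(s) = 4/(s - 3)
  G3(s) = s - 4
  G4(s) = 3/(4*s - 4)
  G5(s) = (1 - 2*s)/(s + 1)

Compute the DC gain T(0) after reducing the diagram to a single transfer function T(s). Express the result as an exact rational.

First reduce the diagram to T(s).

Step 1 - reduce the parallel group G2, G3; result (s^2 - 7*s + 16)/(s - 3)
Step 2 - combine (G2+G3), G4, G5 in series; result (-6*s^3 + 45*s^2 - 117*s + 48)/(4*s^3 - 12*s^2 - 4*s + 12)
Step 3 - reduce the parallel group G1, ((G2+G3)*G4*G5); result (-6*s^5 + 51*s^4 - 130*s^3 - 39*s^2 + 412*s - 168)/(4*s^5 - 16*s^4 - 8*s^3 + 64*s^2 + 4*s - 48)
DC gain: substitute s = 0 into T(s) from step 3: T(0) = -168/(-48) = 7/2.

Answer: 7/2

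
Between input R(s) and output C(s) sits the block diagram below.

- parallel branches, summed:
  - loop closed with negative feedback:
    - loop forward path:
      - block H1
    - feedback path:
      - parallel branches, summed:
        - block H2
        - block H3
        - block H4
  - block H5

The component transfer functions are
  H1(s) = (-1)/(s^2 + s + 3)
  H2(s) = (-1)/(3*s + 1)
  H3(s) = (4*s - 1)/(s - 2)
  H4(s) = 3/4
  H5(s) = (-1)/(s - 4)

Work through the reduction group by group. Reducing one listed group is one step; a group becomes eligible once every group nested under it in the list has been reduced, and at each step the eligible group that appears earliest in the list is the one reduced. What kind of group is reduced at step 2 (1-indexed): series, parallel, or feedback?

Reducing step by step:

Step 1 - sum the parallel branches H2, H3, H4
Step 2 - close the feedback loop around H1, (H2+H3+H4)
Step 3 - combine [H1/(1+H1*(H2+H3+H4))], H5 in parallel
The group at step 2 is a feedback group.

Answer: feedback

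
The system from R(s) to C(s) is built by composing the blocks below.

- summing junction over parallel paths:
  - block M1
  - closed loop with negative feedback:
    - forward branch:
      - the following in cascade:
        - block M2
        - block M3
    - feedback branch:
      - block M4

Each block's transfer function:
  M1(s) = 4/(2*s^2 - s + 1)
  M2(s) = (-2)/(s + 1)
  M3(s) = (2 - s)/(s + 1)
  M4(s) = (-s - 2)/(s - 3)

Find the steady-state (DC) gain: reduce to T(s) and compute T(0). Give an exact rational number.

The answer is 32/5.

Reasoning:
(1) multiply M2, M3 (series) gives (2*s - 4)/(s^2 + 2*s + 1)
(2) close the feedback loop around (M2*M3), M4 gives (2*s^2 - 10*s + 12)/(s^3 - 3*s^2 - 5*s + 5)
(3) reduce the parallel group M1, [(M2*M3)/(1+(M2*M3)*M4)] gives (4*s^4 - 18*s^3 + 24*s^2 - 42*s + 32)/(2*s^5 - 7*s^4 - 6*s^3 + 12*s^2 - 10*s + 5)
DC gain: substitute s = 0 into T(s) from step 3: T(0) = 32/5.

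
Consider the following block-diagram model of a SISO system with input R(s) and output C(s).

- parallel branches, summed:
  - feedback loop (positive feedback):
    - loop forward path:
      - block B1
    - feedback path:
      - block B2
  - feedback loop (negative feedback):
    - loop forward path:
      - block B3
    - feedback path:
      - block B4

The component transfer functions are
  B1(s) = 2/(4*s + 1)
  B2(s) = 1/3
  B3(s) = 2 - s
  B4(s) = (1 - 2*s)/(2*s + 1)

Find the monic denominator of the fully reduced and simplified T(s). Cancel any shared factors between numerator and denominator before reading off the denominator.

[1] reduce the feedback loop with forward B1 and return B2 = 6/(12*s + 1)
[2] collapse the loop (B3 forward, B4 return) = (-2*s^2 + 3*s + 2)/(2*s^2 - 3*s + 3)
[3] sum the parallel branches [B1/(1-B1*B2)], [B3/(1+B3*B4)] = (-24*s^3 + 46*s^2 + 9*s + 20)/(24*s^3 - 34*s^2 + 33*s + 3)
T(s) is the step-3 result (common factors already cancelled). Leading coefficient of the denominator: 24. Divide through by 24 for the monic polynomial.

Final answer: s^3 - 17*s^2/12 + 11*s/8 + 1/8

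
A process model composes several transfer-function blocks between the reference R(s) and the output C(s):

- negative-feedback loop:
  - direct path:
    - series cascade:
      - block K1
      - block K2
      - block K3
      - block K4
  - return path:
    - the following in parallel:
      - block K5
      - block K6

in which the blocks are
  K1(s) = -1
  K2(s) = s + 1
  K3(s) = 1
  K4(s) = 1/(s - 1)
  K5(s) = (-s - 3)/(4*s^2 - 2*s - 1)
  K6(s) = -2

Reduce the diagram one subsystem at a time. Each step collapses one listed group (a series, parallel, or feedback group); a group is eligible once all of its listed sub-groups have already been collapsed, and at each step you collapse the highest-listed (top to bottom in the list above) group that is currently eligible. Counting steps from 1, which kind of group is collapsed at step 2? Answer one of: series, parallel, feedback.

Answer: parallel

Working:
1. combine K1, K2, K3, K4 in series
2. sum the parallel branches K5, K6
3. apply the feedback formula to (K1*K2*K3*K4), (K5+K6)
Step 2: parallel.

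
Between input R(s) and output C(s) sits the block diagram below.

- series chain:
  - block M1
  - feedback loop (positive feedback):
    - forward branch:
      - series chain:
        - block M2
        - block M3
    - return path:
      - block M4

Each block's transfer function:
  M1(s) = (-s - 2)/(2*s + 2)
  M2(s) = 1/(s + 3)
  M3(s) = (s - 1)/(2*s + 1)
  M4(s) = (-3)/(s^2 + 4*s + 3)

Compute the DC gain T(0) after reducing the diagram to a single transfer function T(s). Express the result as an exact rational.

(1) multiply M2, M3 (series) -> (s - 1)/(2*s^2 + 7*s + 3)
(2) close the feedback loop around (M2*M3), M4 -> (s^3 + 3*s^2 - s - 3)/(2*s^4 + 15*s^3 + 37*s^2 + 36*s + 6)
(3) combine M1, [(M2*M3)/(1-(M2*M3)*M4)] in series -> (-s^3 - 4*s^2 - s + 6)/(4*s^4 + 30*s^3 + 74*s^2 + 72*s + 12)
The step-3 result is T(s). Setting s = 0: T(0) = 6/12 = 1/2.

Hence the answer: 1/2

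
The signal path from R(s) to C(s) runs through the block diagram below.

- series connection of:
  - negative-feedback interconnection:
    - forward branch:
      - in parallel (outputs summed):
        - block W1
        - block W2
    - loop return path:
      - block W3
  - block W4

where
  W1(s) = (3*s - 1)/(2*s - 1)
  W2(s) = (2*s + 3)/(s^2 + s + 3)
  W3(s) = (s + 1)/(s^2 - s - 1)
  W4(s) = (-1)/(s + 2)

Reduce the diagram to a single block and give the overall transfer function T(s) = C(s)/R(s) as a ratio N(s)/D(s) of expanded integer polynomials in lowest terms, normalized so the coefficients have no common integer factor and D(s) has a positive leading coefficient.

Step 1: reduce the parallel group W1, W2 -> (3*s^3 + 6*s^2 + 12*s - 6)/(2*s^3 + s^2 + 5*s - 3)
Step 2: feedback reduction of (W1+W2), W3 -> (3*s^5 + 3*s^4 + 3*s^3 - 24*s^2 - 6*s + 6)/(2*s^5 + 2*s^4 + 11*s^3 + 9*s^2 + 4*s - 3)
Step 3: multiply [(W1+W2)/(1+(W1+W2)*W3)], W4 (series): this yields T(s), and no further normalization is needed

Final answer: (-3*s^5 - 3*s^4 - 3*s^3 + 24*s^2 + 6*s - 6)/(2*s^6 + 6*s^5 + 15*s^4 + 31*s^3 + 22*s^2 + 5*s - 6)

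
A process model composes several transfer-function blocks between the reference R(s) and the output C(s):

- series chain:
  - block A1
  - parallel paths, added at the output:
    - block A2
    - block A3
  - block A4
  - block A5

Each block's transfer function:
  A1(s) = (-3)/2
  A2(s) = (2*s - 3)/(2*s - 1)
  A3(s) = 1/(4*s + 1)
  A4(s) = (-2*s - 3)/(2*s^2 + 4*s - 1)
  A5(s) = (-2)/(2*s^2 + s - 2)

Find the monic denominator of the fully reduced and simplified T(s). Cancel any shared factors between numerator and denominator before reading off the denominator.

Answer: s^6 + 9*s^5/4 - 5*s^4/4 - 39*s^3/16 + 9*s^2/8 + 5*s/32 - 1/16

Working:
[1] reduce the parallel group A2, A3 = (8*s^2 - 8*s - 4)/(8*s^2 - 2*s - 1)
[2] cascade A1, (A2+A3), A4, A5 = (-48*s^3 - 24*s^2 + 96*s + 36)/(32*s^6 + 72*s^5 - 40*s^4 - 78*s^3 + 36*s^2 + 5*s - 2)
The result of step 2 is T(s) in lowest terms. Its denominator has leading coefficient 32; dividing the denominator through by 32 makes it monic.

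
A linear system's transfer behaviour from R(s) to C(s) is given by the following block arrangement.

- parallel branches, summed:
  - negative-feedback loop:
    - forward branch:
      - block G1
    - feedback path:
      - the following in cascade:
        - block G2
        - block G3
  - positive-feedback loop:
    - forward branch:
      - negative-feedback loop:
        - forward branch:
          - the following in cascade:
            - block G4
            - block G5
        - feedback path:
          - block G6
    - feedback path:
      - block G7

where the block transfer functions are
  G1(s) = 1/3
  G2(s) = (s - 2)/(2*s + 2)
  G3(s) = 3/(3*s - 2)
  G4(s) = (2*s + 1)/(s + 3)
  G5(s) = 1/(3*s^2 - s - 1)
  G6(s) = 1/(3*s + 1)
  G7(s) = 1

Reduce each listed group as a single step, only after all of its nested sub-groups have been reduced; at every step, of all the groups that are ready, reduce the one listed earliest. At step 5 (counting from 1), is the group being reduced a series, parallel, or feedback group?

(1) reduce the series chain G2, G3
(2) close the feedback loop around G1, (G2*G3)
(3) combine G4, G5 in series
(4) reduce the feedback loop with forward (G4*G5) and return G6
(5) feedback reduction of [(G4*G5)/(1+(G4*G5)*G6)], G7
(6) combine [G1/(1+G1*(G2*G3))], [[(G4*G5)/(1+(G4*G5)*G6)]/(1-[(G4*G5)/(1+(G4*G5)*G6)]*G7)] in parallel
At step 5 the group reduced is feedback.

Answer: feedback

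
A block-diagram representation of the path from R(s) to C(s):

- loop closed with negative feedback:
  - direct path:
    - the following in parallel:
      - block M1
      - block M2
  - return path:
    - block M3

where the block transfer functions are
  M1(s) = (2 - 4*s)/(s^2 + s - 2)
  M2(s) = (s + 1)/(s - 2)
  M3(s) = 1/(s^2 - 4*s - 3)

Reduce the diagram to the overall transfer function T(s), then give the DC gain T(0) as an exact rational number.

First reduce the diagram to T(s).

1. combine M1, M2 in parallel; result (s^3 - 2*s^2 + 9*s - 6)/(s^3 - s^2 - 4*s + 4)
2. close the feedback loop around (M1+M2), M3; result (s^5 - 6*s^4 + 14*s^3 - 36*s^2 - 3*s + 18)/(s^5 - 5*s^4 - 2*s^3 + 21*s^2 + 5*s - 18)
DC gain: substitute s = 0 into T(s) from step 2: T(0) = 18/(-18) = -1.

Answer: -1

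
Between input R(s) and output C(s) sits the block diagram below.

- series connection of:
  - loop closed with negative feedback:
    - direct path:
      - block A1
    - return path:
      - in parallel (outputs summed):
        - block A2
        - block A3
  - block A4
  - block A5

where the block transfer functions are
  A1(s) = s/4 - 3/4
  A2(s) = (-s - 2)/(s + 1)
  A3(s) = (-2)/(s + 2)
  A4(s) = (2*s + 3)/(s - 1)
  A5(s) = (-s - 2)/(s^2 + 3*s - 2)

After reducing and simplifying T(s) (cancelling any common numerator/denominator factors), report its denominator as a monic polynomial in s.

Step 1 - sum the parallel branches A2, A3 = (-s^2 - 6*s - 6)/(s^2 + 3*s + 2)
Step 2 - close the feedback loop around A1, (A2+A3) = (-s^3 + 7*s + 6)/(s^3 - s^2 - 24*s - 26)
Step 3 - reduce the series chain [A1/(1+A1*(A2+A3))], A4, A5 = (2*s^5 + 7*s^4 - 8*s^3 - 61*s^2 - 84*s - 36)/(s^6 + s^5 - 31*s^4 - 67*s^3 + 66*s^2 + 82*s - 52)
That last expression is T(s), already simplified, and its denominator is already monic.

Therefore the answer is s^6 + s^5 - 31*s^4 - 67*s^3 + 66*s^2 + 82*s - 52.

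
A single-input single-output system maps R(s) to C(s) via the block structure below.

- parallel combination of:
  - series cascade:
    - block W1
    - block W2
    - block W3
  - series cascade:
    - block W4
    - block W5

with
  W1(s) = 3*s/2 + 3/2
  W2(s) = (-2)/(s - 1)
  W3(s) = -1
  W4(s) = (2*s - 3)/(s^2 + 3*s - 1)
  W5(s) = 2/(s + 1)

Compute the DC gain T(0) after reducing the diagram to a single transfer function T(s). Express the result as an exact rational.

Answer: 3

Working:
Step 1. combine W1, W2, W3 in series -> (3*s + 3)/(s - 1)
Step 2. multiply W4, W5 (series) -> (4*s - 6)/(s^3 + 4*s^2 + 2*s - 1)
Step 3. combine (W1*W2*W3), (W4*W5) in parallel -> (3*s^4 + 15*s^3 + 22*s^2 - 7*s + 3)/(s^4 + 3*s^3 - 2*s^2 - 3*s + 1)
DC gain: substitute s = 0 into T(s) from step 3: T(0) = 3/1 = 3.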